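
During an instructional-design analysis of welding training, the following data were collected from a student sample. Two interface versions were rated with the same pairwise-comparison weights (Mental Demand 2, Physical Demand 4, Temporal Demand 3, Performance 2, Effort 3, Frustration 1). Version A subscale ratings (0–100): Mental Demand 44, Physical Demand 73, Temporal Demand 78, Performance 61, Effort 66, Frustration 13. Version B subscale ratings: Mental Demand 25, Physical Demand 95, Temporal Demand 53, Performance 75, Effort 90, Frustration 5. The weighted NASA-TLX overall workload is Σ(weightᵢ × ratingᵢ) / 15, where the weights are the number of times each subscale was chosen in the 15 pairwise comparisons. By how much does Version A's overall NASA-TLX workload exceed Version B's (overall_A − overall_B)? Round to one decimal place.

Version A weighted sum = 2·44 + 4·73 + 3·78 + 2·61 + 3·66 + 1·13 = 88 + 292 + 234 + 122 + 198 + 13 = 947; overall_A = 947/15 = 63.1333.
Version B weighted sum = 2·25 + 4·95 + 3·53 + 2·75 + 3·90 + 1·5 = 50 + 380 + 159 + 150 + 270 + 5 = 1014; overall_B = 1014/15 = 67.6000.
Difference = 63.1333 − 67.6000 = -4.4667 ≈ -4.5.

-4.5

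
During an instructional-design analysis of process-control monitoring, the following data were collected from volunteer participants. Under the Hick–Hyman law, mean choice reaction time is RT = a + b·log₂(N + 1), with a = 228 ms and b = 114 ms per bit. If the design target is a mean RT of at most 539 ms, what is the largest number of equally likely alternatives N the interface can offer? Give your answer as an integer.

Set 228 + 114·log₂(N + 1) ≤ 539.
log₂(N + 1) ≤ (539 − 228) / 114 = 2.7281.
N + 1 ≤ 2^2.7281 = 6.6258.
N ≤ 5.6258, so the largest integer N is 5.

5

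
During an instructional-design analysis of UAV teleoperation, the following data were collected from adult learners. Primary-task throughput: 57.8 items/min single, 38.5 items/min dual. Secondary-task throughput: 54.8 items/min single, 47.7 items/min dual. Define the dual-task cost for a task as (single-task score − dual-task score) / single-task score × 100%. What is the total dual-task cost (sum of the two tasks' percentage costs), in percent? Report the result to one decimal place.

46.3

Primary cost = (57.8 − 38.5) / 57.8 × 100% = 33.3910%.
Secondary cost = (54.8 − 47.7) / 54.8 × 100% = 12.9562%.
Total = 33.3910% + 12.9562% = 46.3472% ≈ 46.3%.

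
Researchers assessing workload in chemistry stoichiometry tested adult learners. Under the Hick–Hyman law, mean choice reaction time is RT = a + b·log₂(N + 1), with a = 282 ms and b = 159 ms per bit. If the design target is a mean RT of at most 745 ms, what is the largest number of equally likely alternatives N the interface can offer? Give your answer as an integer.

Set 282 + 159·log₂(N + 1) ≤ 745.
log₂(N + 1) ≤ (745 − 282) / 159 = 2.9119.
N + 1 ≤ 2^2.9119 = 7.5261.
N ≤ 6.5261, so the largest integer N is 6.

6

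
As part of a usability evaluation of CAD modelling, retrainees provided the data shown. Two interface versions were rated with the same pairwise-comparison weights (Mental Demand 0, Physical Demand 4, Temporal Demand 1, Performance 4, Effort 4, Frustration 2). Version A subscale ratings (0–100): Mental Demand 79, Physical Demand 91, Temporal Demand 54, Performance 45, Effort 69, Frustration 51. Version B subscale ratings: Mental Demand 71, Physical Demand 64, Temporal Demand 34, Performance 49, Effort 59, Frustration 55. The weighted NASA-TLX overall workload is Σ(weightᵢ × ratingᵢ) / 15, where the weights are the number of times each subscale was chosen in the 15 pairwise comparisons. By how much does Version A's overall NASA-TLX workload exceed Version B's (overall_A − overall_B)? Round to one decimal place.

Version A weighted sum = 0·79 + 4·91 + 1·54 + 4·45 + 4·69 + 2·51 = 0 + 364 + 54 + 180 + 276 + 102 = 976; overall_A = 976/15 = 65.0667.
Version B weighted sum = 0·71 + 4·64 + 1·34 + 4·49 + 4·59 + 2·55 = 0 + 256 + 34 + 196 + 236 + 110 = 832; overall_B = 832/15 = 55.4667.
Difference = 65.0667 − 55.4667 = 9.6000 ≈ 9.6.

9.6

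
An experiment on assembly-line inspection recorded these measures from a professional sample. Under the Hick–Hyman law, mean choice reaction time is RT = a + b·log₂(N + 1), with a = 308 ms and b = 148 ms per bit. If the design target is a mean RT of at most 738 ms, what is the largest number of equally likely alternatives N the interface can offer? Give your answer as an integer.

Set 308 + 148·log₂(N + 1) ≤ 738.
log₂(N + 1) ≤ (738 − 308) / 148 = 2.9054.
N + 1 ≤ 2^2.9054 = 7.4923.
N ≤ 6.4923, so the largest integer N is 6.

6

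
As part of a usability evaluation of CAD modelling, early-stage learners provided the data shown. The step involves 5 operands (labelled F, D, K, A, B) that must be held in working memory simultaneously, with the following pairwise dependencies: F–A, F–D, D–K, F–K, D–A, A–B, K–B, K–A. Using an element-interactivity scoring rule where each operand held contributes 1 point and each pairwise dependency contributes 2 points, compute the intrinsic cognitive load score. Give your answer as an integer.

Count of operands held simultaneously: 5.
Count of pairwise dependencies listed: 8.
Element contribution: 5 × 1 = 5.
Interaction contribution: 8 × 2 = 16.
Intrinsic load = 5 + 16 = 21.

21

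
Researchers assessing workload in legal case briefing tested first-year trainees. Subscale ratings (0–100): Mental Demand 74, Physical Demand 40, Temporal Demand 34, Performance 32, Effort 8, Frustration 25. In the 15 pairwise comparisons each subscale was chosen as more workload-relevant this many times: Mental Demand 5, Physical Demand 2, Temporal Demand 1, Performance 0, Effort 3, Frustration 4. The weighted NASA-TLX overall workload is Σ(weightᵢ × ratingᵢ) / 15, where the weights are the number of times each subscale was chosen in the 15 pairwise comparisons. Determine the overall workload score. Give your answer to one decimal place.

The tallies are the weights (they sum to 15).
Weighted sum = 5·74 + 2·40 + 1·34 + 0·32 + 3·8 + 4·25
            = 370 + 80 + 34 + 0 + 24 + 100 = 608.
Overall workload = 608 / 15 = 40.5333 ≈ 40.5.

40.5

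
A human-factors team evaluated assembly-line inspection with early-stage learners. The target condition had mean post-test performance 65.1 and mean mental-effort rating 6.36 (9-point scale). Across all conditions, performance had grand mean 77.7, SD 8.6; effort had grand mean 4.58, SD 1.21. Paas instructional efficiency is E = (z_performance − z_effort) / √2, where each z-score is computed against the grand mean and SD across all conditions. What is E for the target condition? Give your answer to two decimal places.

-2.08

z_performance = (65.1 − 77.7) / 8.6 = -12.6000 / 8.6 = -1.4651.
z_effort = (6.36 − 4.58) / 1.21 = 1.7800 / 1.21 = 1.4711.
z_P − z_E = -1.4651 − 1.4711 = -2.9362.
E = -2.9362 / √2 = -2.9362 / 1.41421 = -2.0762 ≈ -2.08.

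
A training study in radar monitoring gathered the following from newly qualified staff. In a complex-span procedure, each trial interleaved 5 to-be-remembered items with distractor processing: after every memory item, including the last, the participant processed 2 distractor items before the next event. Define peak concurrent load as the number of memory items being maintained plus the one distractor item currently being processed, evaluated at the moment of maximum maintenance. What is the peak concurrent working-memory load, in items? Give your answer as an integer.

Maintenance is greatest during the distractor(s) after memory item 5: all 5 memory items are being held.
One distractor item is concurrently being processed.
Peak concurrent load = 5 + 1 = 6 items.

6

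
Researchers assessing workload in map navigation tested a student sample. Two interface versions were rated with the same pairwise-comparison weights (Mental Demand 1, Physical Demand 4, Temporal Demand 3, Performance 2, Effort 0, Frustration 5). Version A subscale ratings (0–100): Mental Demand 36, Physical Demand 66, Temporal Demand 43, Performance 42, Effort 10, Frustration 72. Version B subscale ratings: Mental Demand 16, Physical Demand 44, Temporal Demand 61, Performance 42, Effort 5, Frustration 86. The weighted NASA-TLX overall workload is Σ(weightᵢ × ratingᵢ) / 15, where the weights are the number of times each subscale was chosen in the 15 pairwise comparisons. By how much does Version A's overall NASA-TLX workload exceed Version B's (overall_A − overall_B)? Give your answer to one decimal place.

Version A weighted sum = 1·36 + 4·66 + 3·43 + 2·42 + 0·10 + 5·72 = 36 + 264 + 129 + 84 + 0 + 360 = 873; overall_A = 873/15 = 58.2000.
Version B weighted sum = 1·16 + 4·44 + 3·61 + 2·42 + 0·5 + 5·86 = 16 + 176 + 183 + 84 + 0 + 430 = 889; overall_B = 889/15 = 59.2667.
Difference = 58.2000 − 59.2667 = -1.0667 ≈ -1.1.

-1.1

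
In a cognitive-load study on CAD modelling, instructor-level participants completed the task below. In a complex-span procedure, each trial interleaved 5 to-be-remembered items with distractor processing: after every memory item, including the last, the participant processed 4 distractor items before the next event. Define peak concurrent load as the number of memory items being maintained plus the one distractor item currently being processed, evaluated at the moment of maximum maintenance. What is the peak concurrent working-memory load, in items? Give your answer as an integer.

Maintenance is greatest during the distractor(s) after memory item 5: all 5 memory items are being held.
One distractor item is concurrently being processed.
Peak concurrent load = 5 + 1 = 6 items.

6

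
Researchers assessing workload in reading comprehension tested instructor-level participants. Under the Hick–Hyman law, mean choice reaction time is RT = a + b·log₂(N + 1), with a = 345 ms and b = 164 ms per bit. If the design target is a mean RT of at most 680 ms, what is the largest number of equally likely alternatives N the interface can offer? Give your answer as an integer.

Set 345 + 164·log₂(N + 1) ≤ 680.
log₂(N + 1) ≤ (680 − 345) / 164 = 2.0427.
N + 1 ≤ 2^2.0427 = 4.1202.
N ≤ 3.1202, so the largest integer N is 3.

3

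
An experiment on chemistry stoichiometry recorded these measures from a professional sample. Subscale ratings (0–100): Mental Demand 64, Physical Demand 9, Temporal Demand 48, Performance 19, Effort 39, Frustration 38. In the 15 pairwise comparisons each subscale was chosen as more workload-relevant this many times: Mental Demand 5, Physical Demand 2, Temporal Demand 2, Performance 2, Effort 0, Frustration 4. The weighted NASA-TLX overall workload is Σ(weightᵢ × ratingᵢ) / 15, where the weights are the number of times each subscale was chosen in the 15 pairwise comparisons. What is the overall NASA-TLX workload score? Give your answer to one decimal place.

The tallies are the weights (they sum to 15).
Weighted sum = 5·64 + 2·9 + 2·48 + 2·19 + 0·39 + 4·38
            = 320 + 18 + 96 + 38 + 0 + 152 = 624.
Overall workload = 624 / 15 = 41.6000 ≈ 41.6.

41.6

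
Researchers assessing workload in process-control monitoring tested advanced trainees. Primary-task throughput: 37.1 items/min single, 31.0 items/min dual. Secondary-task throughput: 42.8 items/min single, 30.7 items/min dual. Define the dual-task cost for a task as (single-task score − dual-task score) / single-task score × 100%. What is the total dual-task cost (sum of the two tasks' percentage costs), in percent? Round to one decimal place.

Primary cost = (37.1 − 31.0) / 37.1 × 100% = 16.4420%.
Secondary cost = (42.8 − 30.7) / 42.8 × 100% = 28.2710%.
Total = 16.4420% + 28.2710% = 44.7130% ≈ 44.7%.

44.7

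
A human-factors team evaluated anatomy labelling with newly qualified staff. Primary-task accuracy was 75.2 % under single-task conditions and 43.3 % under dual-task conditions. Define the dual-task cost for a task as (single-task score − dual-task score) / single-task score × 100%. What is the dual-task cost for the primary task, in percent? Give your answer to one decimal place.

42.4

Cost = (75.2 − 43.3) / 75.2 × 100%
     = 31.9000 / 75.2 × 100% = 42.4202%.
≈ 42.4%.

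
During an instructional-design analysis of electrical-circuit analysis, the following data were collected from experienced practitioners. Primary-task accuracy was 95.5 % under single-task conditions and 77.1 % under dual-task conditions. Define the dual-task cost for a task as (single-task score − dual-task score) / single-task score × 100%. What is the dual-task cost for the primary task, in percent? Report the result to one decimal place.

Cost = (95.5 − 77.1) / 95.5 × 100%
     = 18.4000 / 95.5 × 100% = 19.2670%.
≈ 19.3%.

19.3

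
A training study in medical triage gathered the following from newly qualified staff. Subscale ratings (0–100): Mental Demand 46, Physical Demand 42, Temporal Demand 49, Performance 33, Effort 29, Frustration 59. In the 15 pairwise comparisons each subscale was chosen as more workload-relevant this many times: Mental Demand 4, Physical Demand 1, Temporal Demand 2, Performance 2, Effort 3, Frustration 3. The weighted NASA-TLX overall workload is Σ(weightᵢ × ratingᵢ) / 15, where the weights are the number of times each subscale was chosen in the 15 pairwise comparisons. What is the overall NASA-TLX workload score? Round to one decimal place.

43.6

The tallies are the weights (they sum to 15).
Weighted sum = 4·46 + 1·42 + 2·49 + 2·33 + 3·29 + 3·59
            = 184 + 42 + 98 + 66 + 87 + 177 = 654.
Overall workload = 654 / 15 = 43.6000 ≈ 43.6.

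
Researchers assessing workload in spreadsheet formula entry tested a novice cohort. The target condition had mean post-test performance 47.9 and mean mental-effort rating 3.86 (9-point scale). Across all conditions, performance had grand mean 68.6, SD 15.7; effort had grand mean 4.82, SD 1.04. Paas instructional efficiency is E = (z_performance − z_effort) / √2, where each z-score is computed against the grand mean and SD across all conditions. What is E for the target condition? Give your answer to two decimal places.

z_performance = (47.9 − 68.6) / 15.7 = -20.7000 / 15.7 = -1.3185.
z_effort = (3.86 − 4.82) / 1.04 = -0.9600 / 1.04 = -0.9231.
z_P − z_E = -1.3185 − (-0.9231) = -0.3954.
E = -0.3954 / √2 = -0.3954 / 1.41421 = -0.2796 ≈ -0.28.

-0.28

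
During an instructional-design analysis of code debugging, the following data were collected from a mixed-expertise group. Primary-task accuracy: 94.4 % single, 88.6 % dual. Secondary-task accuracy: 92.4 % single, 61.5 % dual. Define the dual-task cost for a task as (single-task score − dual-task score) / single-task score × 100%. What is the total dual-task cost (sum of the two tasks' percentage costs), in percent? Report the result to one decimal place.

Primary cost = (94.4 − 88.6) / 94.4 × 100% = 6.1441%.
Secondary cost = (92.4 − 61.5) / 92.4 × 100% = 33.4416%.
Total = 6.1441% + 33.4416% = 39.5857% ≈ 39.6%.

39.6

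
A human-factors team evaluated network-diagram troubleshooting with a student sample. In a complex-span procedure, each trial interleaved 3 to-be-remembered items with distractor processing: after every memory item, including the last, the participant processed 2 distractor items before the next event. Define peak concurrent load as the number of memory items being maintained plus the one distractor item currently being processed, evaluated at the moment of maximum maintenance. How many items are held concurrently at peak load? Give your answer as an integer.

Maintenance is greatest during the distractor(s) after memory item 3: all 3 memory items are being held.
One distractor item is concurrently being processed.
Peak concurrent load = 3 + 1 = 4 items.

4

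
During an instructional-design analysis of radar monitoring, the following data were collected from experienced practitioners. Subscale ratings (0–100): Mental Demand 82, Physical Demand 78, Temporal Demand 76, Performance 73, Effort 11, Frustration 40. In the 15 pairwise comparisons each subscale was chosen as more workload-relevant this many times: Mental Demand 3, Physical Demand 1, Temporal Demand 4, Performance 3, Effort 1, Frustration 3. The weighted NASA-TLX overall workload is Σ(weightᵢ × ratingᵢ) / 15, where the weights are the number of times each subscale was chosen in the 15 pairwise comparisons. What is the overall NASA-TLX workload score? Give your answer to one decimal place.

65.2

The tallies are the weights (they sum to 15).
Weighted sum = 3·82 + 1·78 + 4·76 + 3·73 + 1·11 + 3·40
            = 246 + 78 + 304 + 219 + 11 + 120 = 978.
Overall workload = 978 / 15 = 65.2000 ≈ 65.2.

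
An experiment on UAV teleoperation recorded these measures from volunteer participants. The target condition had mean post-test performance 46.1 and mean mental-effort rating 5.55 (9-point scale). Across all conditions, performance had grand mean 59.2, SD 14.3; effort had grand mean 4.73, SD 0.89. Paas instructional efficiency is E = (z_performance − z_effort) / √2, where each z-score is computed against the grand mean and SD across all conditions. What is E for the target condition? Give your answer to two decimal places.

-1.30

z_performance = (46.1 − 59.2) / 14.3 = -13.1000 / 14.3 = -0.9161.
z_effort = (5.55 − 4.73) / 0.89 = 0.8200 / 0.89 = 0.9213.
z_P − z_E = -0.9161 − 0.9213 = -1.8374.
E = -1.8374 / √2 = -1.8374 / 1.41421 = -1.2992 ≈ -1.30.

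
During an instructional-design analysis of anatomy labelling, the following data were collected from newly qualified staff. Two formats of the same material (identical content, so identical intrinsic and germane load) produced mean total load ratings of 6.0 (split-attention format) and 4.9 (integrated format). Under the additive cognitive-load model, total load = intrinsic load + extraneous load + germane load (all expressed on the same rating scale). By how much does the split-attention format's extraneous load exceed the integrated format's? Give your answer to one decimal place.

Intrinsic and germane load are equal across formats, so the difference in total load equals the difference in extraneous load.
Extraneous-load difference = 6.0 − 4.9 = 1.1.

1.1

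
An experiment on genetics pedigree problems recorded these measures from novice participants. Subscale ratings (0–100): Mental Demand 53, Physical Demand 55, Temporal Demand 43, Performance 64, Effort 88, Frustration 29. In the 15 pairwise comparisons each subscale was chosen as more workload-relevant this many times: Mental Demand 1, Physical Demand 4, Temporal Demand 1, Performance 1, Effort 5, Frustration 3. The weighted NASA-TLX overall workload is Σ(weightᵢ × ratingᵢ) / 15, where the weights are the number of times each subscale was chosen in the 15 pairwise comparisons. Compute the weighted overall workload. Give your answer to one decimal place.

60.5

The tallies are the weights (they sum to 15).
Weighted sum = 1·53 + 4·55 + 1·43 + 1·64 + 5·88 + 3·29
            = 53 + 220 + 43 + 64 + 440 + 87 = 907.
Overall workload = 907 / 15 = 60.4667 ≈ 60.5.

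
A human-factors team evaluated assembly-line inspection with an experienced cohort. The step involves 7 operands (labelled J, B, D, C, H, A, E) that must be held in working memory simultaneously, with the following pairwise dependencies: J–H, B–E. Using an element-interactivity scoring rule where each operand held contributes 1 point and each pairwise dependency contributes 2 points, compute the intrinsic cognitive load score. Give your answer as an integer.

Count of operands held simultaneously: 7.
Count of pairwise dependencies listed: 2.
Element contribution: 7 × 1 = 7.
Interaction contribution: 2 × 2 = 4.
Intrinsic load = 7 + 4 = 11.

11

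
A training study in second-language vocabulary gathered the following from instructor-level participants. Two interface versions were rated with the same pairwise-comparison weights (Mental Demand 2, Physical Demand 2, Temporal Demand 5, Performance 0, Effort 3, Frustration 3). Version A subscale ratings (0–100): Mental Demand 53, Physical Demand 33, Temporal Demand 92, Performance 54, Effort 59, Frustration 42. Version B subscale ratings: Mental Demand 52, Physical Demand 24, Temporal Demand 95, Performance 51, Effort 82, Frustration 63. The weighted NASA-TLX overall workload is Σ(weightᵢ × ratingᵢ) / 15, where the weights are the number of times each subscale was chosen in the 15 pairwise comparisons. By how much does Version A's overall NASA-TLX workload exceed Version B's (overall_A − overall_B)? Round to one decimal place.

-8.5

Version A weighted sum = 2·53 + 2·33 + 5·92 + 0·54 + 3·59 + 3·42 = 106 + 66 + 460 + 0 + 177 + 126 = 935; overall_A = 935/15 = 62.3333.
Version B weighted sum = 2·52 + 2·24 + 5·95 + 0·51 + 3·82 + 3·63 = 104 + 48 + 475 + 0 + 246 + 189 = 1062; overall_B = 1062/15 = 70.8000.
Difference = 62.3333 − 70.8000 = -8.4667 ≈ -8.5.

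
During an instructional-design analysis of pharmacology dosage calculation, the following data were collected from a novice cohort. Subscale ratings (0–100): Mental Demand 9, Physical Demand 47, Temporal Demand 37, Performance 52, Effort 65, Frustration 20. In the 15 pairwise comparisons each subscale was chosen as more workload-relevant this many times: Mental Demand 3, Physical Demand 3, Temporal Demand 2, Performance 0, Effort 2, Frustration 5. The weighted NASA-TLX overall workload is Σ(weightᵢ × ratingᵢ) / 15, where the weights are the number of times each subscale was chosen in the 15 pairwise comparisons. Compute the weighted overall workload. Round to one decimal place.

31.5

The tallies are the weights (they sum to 15).
Weighted sum = 3·9 + 3·47 + 2·37 + 0·52 + 2·65 + 5·20
            = 27 + 141 + 74 + 0 + 130 + 100 = 472.
Overall workload = 472 / 15 = 31.4667 ≈ 31.5.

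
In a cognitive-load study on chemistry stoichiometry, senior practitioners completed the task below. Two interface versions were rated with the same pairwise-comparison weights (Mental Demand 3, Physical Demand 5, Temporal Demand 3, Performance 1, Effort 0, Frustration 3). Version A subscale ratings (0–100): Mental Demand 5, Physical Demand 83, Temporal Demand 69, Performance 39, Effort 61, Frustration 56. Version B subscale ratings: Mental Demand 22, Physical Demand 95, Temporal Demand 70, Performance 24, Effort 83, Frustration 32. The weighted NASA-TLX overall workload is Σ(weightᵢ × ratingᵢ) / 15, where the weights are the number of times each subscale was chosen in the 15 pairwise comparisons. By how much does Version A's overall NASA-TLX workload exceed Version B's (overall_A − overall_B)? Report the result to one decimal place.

Version A weighted sum = 3·5 + 5·83 + 3·69 + 1·39 + 0·61 + 3·56 = 15 + 415 + 207 + 39 + 0 + 168 = 844; overall_A = 844/15 = 56.2667.
Version B weighted sum = 3·22 + 5·95 + 3·70 + 1·24 + 0·83 + 3·32 = 66 + 475 + 210 + 24 + 0 + 96 = 871; overall_B = 871/15 = 58.0667.
Difference = 56.2667 − 58.0667 = -1.8000 ≈ -1.8.

-1.8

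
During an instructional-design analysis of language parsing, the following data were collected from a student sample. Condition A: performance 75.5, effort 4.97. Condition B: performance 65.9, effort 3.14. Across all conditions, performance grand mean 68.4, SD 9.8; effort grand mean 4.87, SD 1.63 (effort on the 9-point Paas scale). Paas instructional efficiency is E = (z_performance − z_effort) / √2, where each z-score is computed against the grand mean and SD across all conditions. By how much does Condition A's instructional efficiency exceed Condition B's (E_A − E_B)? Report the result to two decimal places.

-0.10

Condition A: z_P = (75.5 − 68.4)/9.8 = 0.7245; z_E = (4.97 − 4.87)/1.63 = 0.0613; E_A = (0.7245 − 0.0613)/√2 = 0.4690.
Condition B: z_P = (65.9 − 68.4)/9.8 = -0.2551; z_E = (3.14 − 4.87)/1.63 = -1.0613; E_B = (-0.2551 − (-1.0613))/√2 = 0.5701.
E_A − E_B = 0.4690 − 0.5701 = -0.1011 ≈ -0.10.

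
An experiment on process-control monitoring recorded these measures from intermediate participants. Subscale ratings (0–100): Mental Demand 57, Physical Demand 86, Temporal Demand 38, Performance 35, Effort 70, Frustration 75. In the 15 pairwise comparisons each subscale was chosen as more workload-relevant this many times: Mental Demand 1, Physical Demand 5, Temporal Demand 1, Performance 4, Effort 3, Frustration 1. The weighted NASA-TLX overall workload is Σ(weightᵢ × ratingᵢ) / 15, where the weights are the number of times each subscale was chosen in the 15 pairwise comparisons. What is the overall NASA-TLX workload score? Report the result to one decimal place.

The tallies are the weights (they sum to 15).
Weighted sum = 1·57 + 5·86 + 1·38 + 4·35 + 3·70 + 1·75
            = 57 + 430 + 38 + 140 + 210 + 75 = 950.
Overall workload = 950 / 15 = 63.3333 ≈ 63.3.

63.3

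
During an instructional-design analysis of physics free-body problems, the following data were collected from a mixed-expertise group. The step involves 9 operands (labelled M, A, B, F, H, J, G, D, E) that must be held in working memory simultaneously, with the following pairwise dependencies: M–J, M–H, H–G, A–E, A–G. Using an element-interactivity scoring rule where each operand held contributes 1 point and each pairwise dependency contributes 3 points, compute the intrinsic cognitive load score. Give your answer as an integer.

Count of operands held simultaneously: 9.
Count of pairwise dependencies listed: 5.
Element contribution: 9 × 1 = 9.
Interaction contribution: 5 × 3 = 15.
Intrinsic load = 9 + 15 = 24.

24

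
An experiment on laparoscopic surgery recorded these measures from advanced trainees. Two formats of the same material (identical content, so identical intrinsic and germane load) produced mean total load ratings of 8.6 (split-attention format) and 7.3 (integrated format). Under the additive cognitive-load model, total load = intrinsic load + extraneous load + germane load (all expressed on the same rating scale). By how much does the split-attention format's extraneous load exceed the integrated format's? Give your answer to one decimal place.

1.3

Intrinsic and germane load are equal across formats, so the difference in total load equals the difference in extraneous load.
Extraneous-load difference = 8.6 − 7.3 = 1.3.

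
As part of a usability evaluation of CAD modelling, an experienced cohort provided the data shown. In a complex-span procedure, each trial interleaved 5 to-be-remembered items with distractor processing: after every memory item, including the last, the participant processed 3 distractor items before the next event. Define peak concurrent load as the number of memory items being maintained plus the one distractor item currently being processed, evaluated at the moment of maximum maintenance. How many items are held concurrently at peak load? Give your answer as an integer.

Maintenance is greatest during the distractor(s) after memory item 5: all 5 memory items are being held.
One distractor item is concurrently being processed.
Peak concurrent load = 5 + 1 = 6 items.

6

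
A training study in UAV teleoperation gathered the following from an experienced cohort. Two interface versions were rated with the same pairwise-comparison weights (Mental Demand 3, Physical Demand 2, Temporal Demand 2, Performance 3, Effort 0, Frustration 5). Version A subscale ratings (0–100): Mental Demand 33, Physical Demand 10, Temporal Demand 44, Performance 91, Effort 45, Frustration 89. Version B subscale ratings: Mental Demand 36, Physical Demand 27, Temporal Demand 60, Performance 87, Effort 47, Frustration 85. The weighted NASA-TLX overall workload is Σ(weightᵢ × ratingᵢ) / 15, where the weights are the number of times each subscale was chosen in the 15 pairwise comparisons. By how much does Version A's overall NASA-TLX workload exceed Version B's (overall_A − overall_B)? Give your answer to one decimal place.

Version A weighted sum = 3·33 + 2·10 + 2·44 + 3·91 + 0·45 + 5·89 = 99 + 20 + 88 + 273 + 0 + 445 = 925; overall_A = 925/15 = 61.6667.
Version B weighted sum = 3·36 + 2·27 + 2·60 + 3·87 + 0·47 + 5·85 = 108 + 54 + 120 + 261 + 0 + 425 = 968; overall_B = 968/15 = 64.5333.
Difference = 61.6667 − 64.5333 = -2.8666 ≈ -2.9.

-2.9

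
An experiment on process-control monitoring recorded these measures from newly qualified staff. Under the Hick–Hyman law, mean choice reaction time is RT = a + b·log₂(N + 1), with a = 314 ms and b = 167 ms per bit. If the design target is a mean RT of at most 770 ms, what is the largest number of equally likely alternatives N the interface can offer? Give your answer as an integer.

Set 314 + 167·log₂(N + 1) ≤ 770.
log₂(N + 1) ≤ (770 − 314) / 167 = 2.7305.
N + 1 ≤ 2^2.7305 = 6.6369.
N ≤ 5.6369, so the largest integer N is 5.

5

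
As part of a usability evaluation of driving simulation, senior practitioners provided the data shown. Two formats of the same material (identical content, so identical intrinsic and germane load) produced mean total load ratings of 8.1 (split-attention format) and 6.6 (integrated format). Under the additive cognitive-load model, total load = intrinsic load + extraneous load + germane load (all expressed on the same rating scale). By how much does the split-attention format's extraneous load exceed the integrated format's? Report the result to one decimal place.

Intrinsic and germane load are equal across formats, so the difference in total load equals the difference in extraneous load.
Extraneous-load difference = 8.1 − 6.6 = 1.5.

1.5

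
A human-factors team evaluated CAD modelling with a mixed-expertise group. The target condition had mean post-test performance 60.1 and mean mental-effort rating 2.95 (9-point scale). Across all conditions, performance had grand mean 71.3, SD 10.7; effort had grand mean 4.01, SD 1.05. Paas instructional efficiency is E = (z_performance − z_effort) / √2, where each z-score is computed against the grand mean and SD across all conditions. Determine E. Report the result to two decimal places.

z_performance = (60.1 − 71.3) / 10.7 = -11.2000 / 10.7 = -1.0467.
z_effort = (2.95 − 4.01) / 1.05 = -1.0600 / 1.05 = -1.0095.
z_P − z_E = -1.0467 − (-1.0095) = -0.0372.
E = -0.0372 / √2 = -0.0372 / 1.41421 = -0.0263 ≈ -0.03.

-0.03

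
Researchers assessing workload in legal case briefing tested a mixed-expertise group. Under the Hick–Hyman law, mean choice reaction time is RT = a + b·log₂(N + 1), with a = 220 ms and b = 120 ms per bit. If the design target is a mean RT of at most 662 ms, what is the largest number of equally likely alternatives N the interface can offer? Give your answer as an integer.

Set 220 + 120·log₂(N + 1) ≤ 662.
log₂(N + 1) ≤ (662 − 220) / 120 = 3.6833.
N + 1 ≤ 2^3.6833 = 12.8465.
N ≤ 11.8465, so the largest integer N is 11.

11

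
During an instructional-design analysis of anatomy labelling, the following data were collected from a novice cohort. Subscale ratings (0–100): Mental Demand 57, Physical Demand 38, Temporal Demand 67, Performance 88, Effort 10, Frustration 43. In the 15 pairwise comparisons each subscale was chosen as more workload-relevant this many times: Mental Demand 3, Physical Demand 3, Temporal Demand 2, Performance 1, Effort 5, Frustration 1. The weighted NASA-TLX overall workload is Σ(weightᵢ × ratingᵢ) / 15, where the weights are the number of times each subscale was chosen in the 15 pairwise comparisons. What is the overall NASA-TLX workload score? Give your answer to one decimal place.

40.0

The tallies are the weights (they sum to 15).
Weighted sum = 3·57 + 3·38 + 2·67 + 1·88 + 5·10 + 1·43
            = 171 + 114 + 134 + 88 + 50 + 43 = 600.
Overall workload = 600 / 15 = 40.0000 ≈ 40.0.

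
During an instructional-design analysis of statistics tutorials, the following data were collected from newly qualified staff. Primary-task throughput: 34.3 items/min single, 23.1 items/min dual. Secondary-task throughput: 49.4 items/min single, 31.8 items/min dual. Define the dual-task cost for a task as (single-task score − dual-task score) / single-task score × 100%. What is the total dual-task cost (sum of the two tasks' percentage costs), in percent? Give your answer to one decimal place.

68.3

Primary cost = (34.3 − 23.1) / 34.3 × 100% = 32.6531%.
Secondary cost = (49.4 − 31.8) / 49.4 × 100% = 35.6275%.
Total = 32.6531% + 35.6275% = 68.2806% ≈ 68.3%.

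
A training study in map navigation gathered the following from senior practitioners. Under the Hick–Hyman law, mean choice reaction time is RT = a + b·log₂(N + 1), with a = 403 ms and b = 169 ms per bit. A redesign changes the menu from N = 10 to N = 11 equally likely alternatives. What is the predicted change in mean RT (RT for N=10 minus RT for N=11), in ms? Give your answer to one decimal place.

RT(10) = 403 + 169·log₂(11) = 403 + 169·3.4594 = 987.6386 ms.
RT(11) = 403 + 169·log₂(12) = 403 + 169·3.5850 = 1008.8650 ms.
Difference = 987.6386 − 1008.8650 = -21.2264 ≈ -21.2 ms.

-21.2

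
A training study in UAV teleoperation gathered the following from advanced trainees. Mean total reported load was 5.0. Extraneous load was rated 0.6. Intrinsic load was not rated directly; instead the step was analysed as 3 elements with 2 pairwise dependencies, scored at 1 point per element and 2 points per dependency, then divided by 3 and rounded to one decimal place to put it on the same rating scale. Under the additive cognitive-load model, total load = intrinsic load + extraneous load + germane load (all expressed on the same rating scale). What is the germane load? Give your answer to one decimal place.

Intrinsic (element-interactivity): (3 × 1 + 2 × 2) / 3 = 7 / 3 = 2.3333 → 2.3.
germane load = total − intrinsic − extraneous
             = 5.0 − 2.3 − 0.6 = 2.1.

2.1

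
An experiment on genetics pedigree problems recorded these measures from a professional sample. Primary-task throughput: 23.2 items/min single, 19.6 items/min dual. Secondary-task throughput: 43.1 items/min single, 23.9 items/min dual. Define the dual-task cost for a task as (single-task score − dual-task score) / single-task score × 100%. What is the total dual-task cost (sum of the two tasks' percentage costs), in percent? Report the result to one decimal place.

60.1

Primary cost = (23.2 − 19.6) / 23.2 × 100% = 15.5172%.
Secondary cost = (43.1 − 23.9) / 43.1 × 100% = 44.5476%.
Total = 15.5172% + 44.5476% = 60.0648% ≈ 60.1%.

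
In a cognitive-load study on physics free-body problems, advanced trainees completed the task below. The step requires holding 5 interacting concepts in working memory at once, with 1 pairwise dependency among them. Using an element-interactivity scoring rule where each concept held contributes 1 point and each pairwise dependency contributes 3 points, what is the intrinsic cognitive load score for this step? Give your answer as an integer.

Element contribution: 5 × 1 = 5.
Interaction contribution: 1 × 3 = 3.
Intrinsic load = 5 + 3 = 8.

8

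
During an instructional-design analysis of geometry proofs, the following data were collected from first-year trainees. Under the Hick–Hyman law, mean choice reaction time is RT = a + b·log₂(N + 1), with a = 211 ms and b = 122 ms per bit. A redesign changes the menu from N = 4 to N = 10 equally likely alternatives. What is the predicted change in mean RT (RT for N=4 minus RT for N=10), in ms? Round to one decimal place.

-138.8

RT(4) = 211 + 122·log₂(5) = 211 + 122·2.3219 = 494.2718 ms.
RT(10) = 211 + 122·log₂(11) = 211 + 122·3.4594 = 633.0468 ms.
Difference = 494.2718 − 633.0468 = -138.7750 ≈ -138.8 ms.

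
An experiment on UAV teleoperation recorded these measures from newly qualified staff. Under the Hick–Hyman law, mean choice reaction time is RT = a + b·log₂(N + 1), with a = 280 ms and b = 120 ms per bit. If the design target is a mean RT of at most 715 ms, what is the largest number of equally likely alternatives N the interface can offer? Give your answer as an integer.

11

Set 280 + 120·log₂(N + 1) ≤ 715.
log₂(N + 1) ≤ (715 − 280) / 120 = 3.6250.
N + 1 ≤ 2^3.6250 = 12.3377.
N ≤ 11.3377, so the largest integer N is 11.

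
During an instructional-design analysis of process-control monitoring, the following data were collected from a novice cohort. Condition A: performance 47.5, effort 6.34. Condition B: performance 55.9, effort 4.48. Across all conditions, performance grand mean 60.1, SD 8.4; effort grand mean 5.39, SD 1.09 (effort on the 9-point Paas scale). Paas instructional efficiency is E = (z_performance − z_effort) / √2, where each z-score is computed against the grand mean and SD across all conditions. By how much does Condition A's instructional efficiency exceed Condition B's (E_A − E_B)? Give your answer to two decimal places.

Condition A: z_P = (47.5 − 60.1)/8.4 = -1.5000; z_E = (6.34 − 5.39)/1.09 = 0.8716; E_A = (-1.5000 − 0.8716)/√2 = -1.6770.
Condition B: z_P = (55.9 − 60.1)/8.4 = -0.5000; z_E = (4.48 − 5.39)/1.09 = -0.8349; E_B = (-0.5000 − (-0.8349))/√2 = 0.2368.
E_A − E_B = -1.6770 − 0.2368 = -1.9138 ≈ -1.91.

-1.91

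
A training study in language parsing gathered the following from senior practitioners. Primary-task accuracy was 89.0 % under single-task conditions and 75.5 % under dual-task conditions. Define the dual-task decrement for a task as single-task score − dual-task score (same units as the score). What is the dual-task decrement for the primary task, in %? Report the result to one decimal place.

Decrement = 89.0 − 75.5 = 13.5000 % ≈ 13.5 %.

13.5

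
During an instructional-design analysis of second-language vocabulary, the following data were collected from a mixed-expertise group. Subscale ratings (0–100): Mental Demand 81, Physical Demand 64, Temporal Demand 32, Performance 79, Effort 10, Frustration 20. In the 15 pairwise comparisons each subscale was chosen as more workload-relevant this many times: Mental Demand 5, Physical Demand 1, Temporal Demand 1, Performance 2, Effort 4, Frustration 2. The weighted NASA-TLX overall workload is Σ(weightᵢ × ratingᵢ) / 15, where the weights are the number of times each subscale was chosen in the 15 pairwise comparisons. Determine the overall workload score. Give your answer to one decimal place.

49.3

The tallies are the weights (they sum to 15).
Weighted sum = 5·81 + 1·64 + 1·32 + 2·79 + 4·10 + 2·20
            = 405 + 64 + 32 + 158 + 40 + 40 = 739.
Overall workload = 739 / 15 = 49.2667 ≈ 49.3.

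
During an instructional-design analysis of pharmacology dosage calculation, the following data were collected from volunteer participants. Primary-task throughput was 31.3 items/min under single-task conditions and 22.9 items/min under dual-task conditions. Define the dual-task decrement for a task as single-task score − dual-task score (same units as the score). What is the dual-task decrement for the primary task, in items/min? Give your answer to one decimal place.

Decrement = 31.3 − 22.9 = 8.4000 items/min ≈ 8.4 items/min.

8.4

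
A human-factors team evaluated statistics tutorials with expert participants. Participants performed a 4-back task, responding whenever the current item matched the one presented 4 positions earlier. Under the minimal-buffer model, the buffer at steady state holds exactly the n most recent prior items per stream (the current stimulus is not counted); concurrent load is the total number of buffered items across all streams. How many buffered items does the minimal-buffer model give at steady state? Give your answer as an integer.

4

The buffer holds the 4 most recent prior items.
Steady-state concurrent load = 4 items.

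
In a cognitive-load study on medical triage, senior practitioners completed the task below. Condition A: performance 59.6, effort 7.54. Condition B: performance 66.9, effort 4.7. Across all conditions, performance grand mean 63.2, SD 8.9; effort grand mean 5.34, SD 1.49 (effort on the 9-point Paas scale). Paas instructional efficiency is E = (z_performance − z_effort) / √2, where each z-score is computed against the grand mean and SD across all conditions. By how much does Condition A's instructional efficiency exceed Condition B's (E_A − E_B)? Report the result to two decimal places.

Condition A: z_P = (59.6 − 63.2)/8.9 = -0.4045; z_E = (7.54 − 5.34)/1.49 = 1.4765; E_A = (-0.4045 − 1.4765)/√2 = -1.3301.
Condition B: z_P = (66.9 − 63.2)/8.9 = 0.4157; z_E = (4.7 − 5.34)/1.49 = -0.4295; E_B = (0.4157 − (-0.4295))/√2 = 0.5976.
E_A − E_B = -1.3301 − 0.5976 = -1.9277 ≈ -1.93.

-1.93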